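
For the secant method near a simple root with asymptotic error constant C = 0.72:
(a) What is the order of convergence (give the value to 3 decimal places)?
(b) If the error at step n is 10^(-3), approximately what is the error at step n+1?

(a) Secant method has superlinear convergence with order φ = (1+√5)/2 ≈ 1.618.
    This means |e_{n+1}| ≈ C|e_n|^1.618.

(b) With |e_n| = 10^(-3) and C = 0.72:
    |e_{n+1}| ≈ 0.72 × (10^(-3))^1.618 = 0.72 × 10^(-4.85)

(a) ≈ 1.618 (golden ratio); (b) |e_{n+1}| ≈ 1.007e-05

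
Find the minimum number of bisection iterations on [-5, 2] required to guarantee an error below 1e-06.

We need (b-a)/2^n ≤ 1e-06
(2 - (-5))/2^n ≤ 1e-06
7/2^n ≤ 1e-06
2^n ≥ 7000000
n ≥ log₂(7000000) = 22.74
n ≥ 23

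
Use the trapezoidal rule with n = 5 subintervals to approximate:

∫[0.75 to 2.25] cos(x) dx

f(x) = cos(x)
a = 0.75, b = 2.25, n = 5
h = (b - a)/n = 0.300000

Trapezoidal rule: (h/2)[f(x₀) + 2f(x₁) + 2f(x₂) + ... + f(xₙ)]

x_0 = 0.7500, f(x_0) = 0.731689, coefficient = 1
x_1 = 1.0500, f(x_1) = 0.497571, coefficient = 2
x_2 = 1.3500, f(x_2) = 0.219007, coefficient = 2
x_3 = 1.6500, f(x_3) = -0.079121, coefficient = 2
x_4 = 1.9500, f(x_4) = -0.370181, coefficient = 2
x_5 = 2.2500, f(x_5) = -0.628174, coefficient = 1

I ≈ (0.300000/2) × 0.638067 = 0.095710
Exact value: 0.096434
Error: 0.000724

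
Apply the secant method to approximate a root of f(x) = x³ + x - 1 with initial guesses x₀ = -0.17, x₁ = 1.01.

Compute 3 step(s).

f(x) = x³ + x - 1
x₀ = -0.17, x₁ = 1.01

Secant formula: x_{n+1} = x_n - f(x_n)(x_n - x_{n-1})/(f(x_n) - f(x_{n-1}))

Iteration 1:
  f(-0.170000) = -1.174913
  f(1.010000) = 1.040301
  x_2 = 1.010000 - 1.040301×(1.010000 - (-0.170000))/(1.040301 - (-1.174913))
       = 0.455853
Iteration 2:
  f(1.010000) = 1.040301
  f(0.455853) = -0.449421
  x_3 = 0.455853 - (-0.449421)×(0.455853 - 1.010000)/(-0.449421 - 1.040301)
       = 0.623028
Iteration 3:
  f(0.455853) = -0.449421
  f(0.623028) = -0.135134
  x_4 = 0.623028 - (-0.135134)×(0.623028 - 0.455853)/(-0.135134 - (-0.449421))
       = 0.694909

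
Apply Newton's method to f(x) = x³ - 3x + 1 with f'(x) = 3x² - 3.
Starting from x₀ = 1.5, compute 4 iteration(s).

f(x) = x³ - 3x + 1
f'(x) = 3x² - 3
x₀ = 1.5

Newton-Raphson formula: x_{n+1} = x_n - f(x_n)/f'(x_n)

Iteration 1:
  f(1.500000) = -0.125000
  f'(1.500000) = 3.750000
  x_1 = 1.500000 - (-0.125000)/3.750000 = 1.533333
Iteration 2:
  f(1.533333) = 0.005037
  f'(1.533333) = 4.053333
  x_2 = 1.533333 - 0.005037/4.053333 = 1.532091
Iteration 3:
  f(1.532091) = 0.000007
  f'(1.532091) = 4.041905
  x_3 = 1.532091 - 0.000007/4.041905 = 1.532089
Iteration 4:
  f(1.532089) = 0.000000
  f'(1.532089) = 4.041889
  x_4 = 1.532089 - 0.000000/4.041889 = 1.532089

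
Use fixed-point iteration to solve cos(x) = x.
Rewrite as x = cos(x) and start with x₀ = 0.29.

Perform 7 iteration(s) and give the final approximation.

Equation: cos(x) = x
Fixed-point form: x = cos(x)
x₀ = 0.29

x_1 = g(0.290000) = 0.958244
x_2 = g(0.958244) = 0.574958
x_3 = g(0.574958) = 0.839215
x_4 = g(0.839215) = 0.668047
x_5 = g(0.668047) = 0.785033
x_6 = g(0.785033) = 0.707365
x_7 = g(0.707365) = 0.760077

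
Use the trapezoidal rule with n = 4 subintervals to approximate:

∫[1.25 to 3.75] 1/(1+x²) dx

f(x) = 1/(1+x²)
a = 1.25, b = 3.75, n = 4
h = (b - a)/n = 0.625000

Trapezoidal rule: (h/2)[f(x₀) + 2f(x₁) + 2f(x₂) + ... + f(xₙ)]

x_0 = 1.2500, f(x_0) = 0.390244, coefficient = 1
x_1 = 1.8750, f(x_1) = 0.221453, coefficient = 2
x_2 = 2.5000, f(x_2) = 0.137931, coefficient = 2
x_3 = 3.1250, f(x_3) = 0.092888, coefficient = 2
x_4 = 3.7500, f(x_4) = 0.066390, coefficient = 1

I ≈ (0.625000/2) × 1.361179 = 0.425368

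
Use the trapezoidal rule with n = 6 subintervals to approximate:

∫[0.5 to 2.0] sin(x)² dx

f(x) = sin(x)²
a = 0.5, b = 2.0, n = 6
h = (b - a)/n = 0.250000

Trapezoidal rule: (h/2)[f(x₀) + 2f(x₁) + 2f(x₂) + ... + f(xₙ)]

x_0 = 0.5000, f(x_0) = 0.229849, coefficient = 1
x_1 = 0.7500, f(x_1) = 0.464631, coefficient = 2
x_2 = 1.0000, f(x_2) = 0.708073, coefficient = 2
x_3 = 1.2500, f(x_3) = 0.900572, coefficient = 2
x_4 = 1.5000, f(x_4) = 0.994996, coefficient = 2
x_5 = 1.7500, f(x_5) = 0.968228, coefficient = 2
x_6 = 2.0000, f(x_6) = 0.826822, coefficient = 1

I ≈ (0.250000/2) × 9.129673 = 1.141209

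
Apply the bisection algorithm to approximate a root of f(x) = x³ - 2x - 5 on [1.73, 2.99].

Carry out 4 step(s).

f(x) = x³ - 2x - 5
Initial interval: [1.73, 2.99]

Iteration 1:
  c_1 = (1.730000 + 2.990000)/2 = 2.360000
  f(c_1) = f(2.360000) = 3.424256
  f(a) × f(c) < 0, new interval: [1.730000, 2.360000]
Iteration 2:
  c_2 = (1.730000 + 2.360000)/2 = 2.045000
  f(c_2) = f(2.045000) = -0.537759
  f(a) × f(c) ≥ 0, new interval: [2.045000, 2.360000]
Iteration 3:
  c_3 = (2.045000 + 2.360000)/2 = 2.202500
  f(c_3) = f(2.202500) = 1.279341
  f(a) × f(c) < 0, new interval: [2.045000, 2.202500]
Iteration 4:
  c_4 = (2.045000 + 2.202500)/2 = 2.123750
  f(c_4) = f(2.123750) = 0.331279
  f(a) × f(c) < 0, new interval: [2.045000, 2.123750]

After 4 iteration(s), the approximation is c_4 = 2.123750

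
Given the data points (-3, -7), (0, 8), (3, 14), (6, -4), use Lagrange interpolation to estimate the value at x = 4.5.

Lagrange interpolation formula:
P(x) = Σ yᵢ × Lᵢ(x)
where Lᵢ(x) = Π_{j≠i} (x - xⱼ)/(xᵢ - xⱼ)

L_0(4.5) = (4.5 - 0)/(-3 - 0) × (4.5 - 3)/(-3 - 3) × (4.5 - 6)/(-3 - 6) = 0.062500
L_1(4.5) = (4.5 - (-3))/(0 - (-3)) × (4.5 - 3)/(0 - 3) × (4.5 - 6)/(0 - 6) = -0.312500
L_2(4.5) = (4.5 - (-3))/(3 - (-3)) × (4.5 - 0)/(3 - 0) × (4.5 - 6)/(3 - 6) = 0.937500
L_3(4.5) = (4.5 - (-3))/(6 - (-3)) × (4.5 - 0)/(6 - 0) × (4.5 - 3)/(6 - 3) = 0.312500

P(4.5) = (-7)×L_0(4.5) + 8×L_1(4.5) + 14×L_2(4.5) + (-4)×L_3(4.5)
P(4.5) = 8.937500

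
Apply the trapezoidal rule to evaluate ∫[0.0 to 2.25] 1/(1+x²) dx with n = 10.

f(x) = 1/(1+x²)
a = 0.0, b = 2.25, n = 10
h = (b - a)/n = 0.225000

Trapezoidal rule: (h/2)[f(x₀) + 2f(x₁) + 2f(x₂) + ... + f(xₙ)]

x_0 = 0.0000, f(x_0) = 1.000000, coefficient = 1
x_1 = 0.2250, f(x_1) = 0.951814, coefficient = 2
x_2 = 0.4500, f(x_2) = 0.831601, coefficient = 2
x_3 = 0.6750, f(x_3) = 0.686990, coefficient = 2
x_4 = 0.9000, f(x_4) = 0.552486, coefficient = 2
x_5 = 1.1250, f(x_5) = 0.441379, coefficient = 2
x_6 = 1.3500, f(x_6) = 0.354296, coefficient = 2
x_7 = 1.5750, f(x_7) = 0.287305, coefficient = 2
x_8 = 1.8000, f(x_8) = 0.235849, coefficient = 2
x_9 = 2.0250, f(x_9) = 0.196054, coefficient = 2
x_10 = 2.2500, f(x_10) = 0.164948, coefficient = 1

I ≈ (0.225000/2) × 10.240498 = 1.152056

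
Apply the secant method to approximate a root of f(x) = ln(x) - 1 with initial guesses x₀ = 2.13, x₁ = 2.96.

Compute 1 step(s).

f(x) = ln(x) - 1
x₀ = 2.13, x₁ = 2.96

Secant formula: x_{n+1} = x_n - f(x_n)(x_n - x_{n-1})/(f(x_n) - f(x_{n-1}))

Iteration 1:
  f(2.130000) = -0.243878
  f(2.960000) = 0.085189
  x_2 = 2.960000 - 0.085189×(2.960000 - 2.130000)/(0.085189 - (-0.243878))
       = 2.745129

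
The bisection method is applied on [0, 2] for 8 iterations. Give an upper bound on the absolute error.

Bisection error bound: |error| ≤ (b-a)/2^n
|error| ≤ (2 - 0)/2^8 = 2/2^8
|error| ≤ 0.0078125000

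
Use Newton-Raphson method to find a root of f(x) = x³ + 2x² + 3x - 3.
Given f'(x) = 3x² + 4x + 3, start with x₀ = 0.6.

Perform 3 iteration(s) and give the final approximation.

f(x) = x³ + 2x² + 3x - 3
f'(x) = 3x² + 4x + 3
x₀ = 0.6

Newton-Raphson formula: x_{n+1} = x_n - f(x_n)/f'(x_n)

Iteration 1:
  f(0.600000) = -0.264000
  f'(0.600000) = 6.480000
  x_1 = 0.600000 - (-0.264000)/6.480000 = 0.640741
Iteration 2:
  f(0.640741) = 0.006375
  f'(0.640741) = 6.794609
  x_2 = 0.640741 - 0.006375/6.794609 = 0.639803
Iteration 3:
  f(0.639803) = 0.000003
  f'(0.639803) = 6.787252
  x_3 = 0.639803 - 0.000003/6.787252 = 0.639802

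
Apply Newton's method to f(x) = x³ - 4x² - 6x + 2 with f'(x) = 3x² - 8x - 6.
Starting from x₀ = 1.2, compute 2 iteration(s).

f(x) = x³ - 4x² - 6x + 2
f'(x) = 3x² - 8x - 6
x₀ = 1.2

Newton-Raphson formula: x_{n+1} = x_n - f(x_n)/f'(x_n)

Iteration 1:
  f(1.200000) = -9.232000
  f'(1.200000) = -11.280000
  x_1 = 1.200000 - (-9.232000)/(-11.280000) = 0.381560
Iteration 2:
  f(0.381560) = -0.816164
  f'(0.381560) = -8.615718
  x_2 = 0.381560 - (-0.816164)/(-8.615718) = 0.286831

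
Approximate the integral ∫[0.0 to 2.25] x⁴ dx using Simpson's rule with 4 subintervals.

f(x) = x⁴
a = 0.0, b = 2.25, n = 4
h = (b - a)/n = 0.562500

Simpson's rule: (h/3)[f(x₀) + 4f(x₁) + 2f(x₂) + ... + f(xₙ)]

x_0 = 0.0000, f(x_0) = 0.000000, coefficient = 1
x_1 = 0.5625, f(x_1) = 0.100113, coefficient = 4
x_2 = 1.1250, f(x_2) = 1.601807, coefficient = 2
x_3 = 1.6875, f(x_3) = 8.109146, coefficient = 4
x_4 = 2.2500, f(x_4) = 25.628906, coefficient = 1

I ≈ (0.562500/3) × 61.669556 = 11.563042
Exact value: 11.533008
Error: 0.030034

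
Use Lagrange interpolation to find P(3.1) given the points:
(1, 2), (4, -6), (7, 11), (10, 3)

Lagrange interpolation formula:
P(x) = Σ yᵢ × Lᵢ(x)
where Lᵢ(x) = Π_{j≠i} (x - xⱼ)/(xᵢ - xⱼ)

L_0(3.1) = (3.1 - 4)/(1 - 4) × (3.1 - 7)/(1 - 7) × (3.1 - 10)/(1 - 10) = 0.149500
L_1(3.1) = (3.1 - 1)/(4 - 1) × (3.1 - 7)/(4 - 7) × (3.1 - 10)/(4 - 10) = 1.046500
L_2(3.1) = (3.1 - 1)/(7 - 1) × (3.1 - 4)/(7 - 4) × (3.1 - 10)/(7 - 10) = -0.241500
L_3(3.1) = (3.1 - 1)/(10 - 1) × (3.1 - 4)/(10 - 4) × (3.1 - 7)/(10 - 7) = 0.045500

P(3.1) = 2×L_0(3.1) + (-6)×L_1(3.1) + 11×L_2(3.1) + 3×L_3(3.1)
P(3.1) = -8.500000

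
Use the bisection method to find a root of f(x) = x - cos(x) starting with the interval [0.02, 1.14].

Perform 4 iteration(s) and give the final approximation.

f(x) = x - cos(x)
Initial interval: [0.02, 1.14]

Iteration 1:
  c_1 = (0.020000 + 1.140000)/2 = 0.580000
  f(c_1) = f(0.580000) = -0.256463
  f(a) × f(c) ≥ 0, new interval: [0.580000, 1.140000]
Iteration 2:
  c_2 = (0.580000 + 1.140000)/2 = 0.860000
  f(c_2) = f(0.860000) = 0.207563
  f(a) × f(c) < 0, new interval: [0.580000, 0.860000]
Iteration 3:
  c_3 = (0.580000 + 0.860000)/2 = 0.720000
  f(c_3) = f(0.720000) = -0.031806
  f(a) × f(c) ≥ 0, new interval: [0.720000, 0.860000]
Iteration 4:
  c_4 = (0.720000 + 0.860000)/2 = 0.790000
  f(c_4) = f(0.790000) = 0.086155
  f(a) × f(c) < 0, new interval: [0.720000, 0.790000]

After 4 iteration(s), the approximation is c_4 = 0.790000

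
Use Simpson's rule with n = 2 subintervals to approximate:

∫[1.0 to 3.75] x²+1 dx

f(x) = x²+1
a = 1.0, b = 3.75, n = 2
h = (b - a)/n = 1.375000

Simpson's rule: (h/3)[f(x₀) + 4f(x₁) + 2f(x₂) + ... + f(xₙ)]

x_0 = 1.0000, f(x_0) = 2.000000, coefficient = 1
x_1 = 2.3750, f(x_1) = 6.640625, coefficient = 4
x_2 = 3.7500, f(x_2) = 15.062500, coefficient = 1

I ≈ (1.375000/3) × 43.625000 = 19.994792
Exact value: 19.994792
Error: 0.000000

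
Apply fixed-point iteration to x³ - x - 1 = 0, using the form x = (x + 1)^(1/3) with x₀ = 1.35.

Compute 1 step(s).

Equation: x³ - x - 1 = 0
Fixed-point form: x = (x + 1)^(1/3)
x₀ = 1.35

x_1 = g(1.350000) = 1.329503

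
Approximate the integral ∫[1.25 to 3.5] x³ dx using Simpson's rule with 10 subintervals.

f(x) = x³
a = 1.25, b = 3.5, n = 10
h = (b - a)/n = 0.225000

Simpson's rule: (h/3)[f(x₀) + 4f(x₁) + 2f(x₂) + ... + f(xₙ)]

x_0 = 1.2500, f(x_0) = 1.953125, coefficient = 1
x_1 = 1.4750, f(x_1) = 3.209047, coefficient = 4
x_2 = 1.7000, f(x_2) = 4.913000, coefficient = 2
x_3 = 1.9250, f(x_3) = 7.133328, coefficient = 4
x_4 = 2.1500, f(x_4) = 9.938375, coefficient = 2
x_5 = 2.3750, f(x_5) = 13.396484, coefficient = 4
x_6 = 2.6000, f(x_6) = 17.576000, coefficient = 2
x_7 = 2.8250, f(x_7) = 22.545266, coefficient = 4
x_8 = 3.0500, f(x_8) = 28.372625, coefficient = 2
x_9 = 3.2750, f(x_9) = 35.126422, coefficient = 4
x_10 = 3.5000, f(x_10) = 42.875000, coefficient = 1

I ≈ (0.225000/3) × 492.070312 = 36.905273
Exact value: 36.905273
Error: 0.000000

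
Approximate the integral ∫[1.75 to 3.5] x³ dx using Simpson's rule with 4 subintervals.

f(x) = x³
a = 1.75, b = 3.5, n = 4
h = (b - a)/n = 0.437500

Simpson's rule: (h/3)[f(x₀) + 4f(x₁) + 2f(x₂) + ... + f(xₙ)]

x_0 = 1.7500, f(x_0) = 5.359375, coefficient = 1
x_1 = 2.1875, f(x_1) = 10.467529, coefficient = 4
x_2 = 2.6250, f(x_2) = 18.087891, coefficient = 2
x_3 = 3.0625, f(x_3) = 28.722900, coefficient = 4
x_4 = 3.5000, f(x_4) = 42.875000, coefficient = 1

I ≈ (0.437500/3) × 241.171875 = 35.170898
Exact value: 35.170898
Error: 0.000000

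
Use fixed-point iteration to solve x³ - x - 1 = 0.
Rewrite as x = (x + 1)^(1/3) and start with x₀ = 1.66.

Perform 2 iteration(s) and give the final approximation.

Equation: x³ - x - 1 = 0
Fixed-point form: x = (x + 1)^(1/3)
x₀ = 1.66

x_1 = g(1.660000) = 1.385566
x_2 = g(1.385566) = 1.336176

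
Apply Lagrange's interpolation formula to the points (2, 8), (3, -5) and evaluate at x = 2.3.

Lagrange interpolation formula:
P(x) = Σ yᵢ × Lᵢ(x)
where Lᵢ(x) = Π_{j≠i} (x - xⱼ)/(xᵢ - xⱼ)

L_0(2.3) = (2.3 - 3)/(2 - 3) = 0.700000
L_1(2.3) = (2.3 - 2)/(3 - 2) = 0.300000

P(2.3) = 8×L_0(2.3) + (-5)×L_1(2.3)
P(2.3) = 4.100000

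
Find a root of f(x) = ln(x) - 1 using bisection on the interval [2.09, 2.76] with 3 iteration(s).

f(x) = ln(x) - 1
Initial interval: [2.09, 2.76]

Iteration 1:
  c_1 = (2.090000 + 2.760000)/2 = 2.425000
  f(c_1) = f(2.425000) = -0.114168
  f(a) × f(c) ≥ 0, new interval: [2.425000, 2.760000]
Iteration 2:
  c_2 = (2.425000 + 2.760000)/2 = 2.592500
  f(c_2) = f(2.592500) = -0.047377
  f(a) × f(c) ≥ 0, new interval: [2.592500, 2.760000]
Iteration 3:
  c_3 = (2.592500 + 2.760000)/2 = 2.676250
  f(c_3) = f(2.676250) = -0.015583
  f(a) × f(c) ≥ 0, new interval: [2.676250, 2.760000]

After 3 iteration(s), the approximation is c_3 = 2.676250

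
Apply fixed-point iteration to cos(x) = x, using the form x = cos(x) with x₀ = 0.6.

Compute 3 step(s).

Equation: cos(x) = x
Fixed-point form: x = cos(x)
x₀ = 0.6

x_1 = g(0.600000) = 0.825336
x_2 = g(0.825336) = 0.678310
x_3 = g(0.678310) = 0.778634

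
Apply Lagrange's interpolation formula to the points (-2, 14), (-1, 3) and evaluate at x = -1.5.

Lagrange interpolation formula:
P(x) = Σ yᵢ × Lᵢ(x)
where Lᵢ(x) = Π_{j≠i} (x - xⱼ)/(xᵢ - xⱼ)

L_0(-1.5) = (-1.5 - (-1))/(-2 - (-1)) = 0.500000
L_1(-1.5) = (-1.5 - (-2))/(-1 - (-2)) = 0.500000

P(-1.5) = 14×L_0(-1.5) + 3×L_1(-1.5)
P(-1.5) = 8.500000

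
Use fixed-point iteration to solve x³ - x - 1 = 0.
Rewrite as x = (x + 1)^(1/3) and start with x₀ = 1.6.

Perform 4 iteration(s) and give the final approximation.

Equation: x³ - x - 1 = 0
Fixed-point form: x = (x + 1)^(1/3)
x₀ = 1.6

x_1 = g(1.600000) = 1.375069
x_2 = g(1.375069) = 1.334214
x_3 = g(1.334214) = 1.326519
x_4 = g(1.326519) = 1.325060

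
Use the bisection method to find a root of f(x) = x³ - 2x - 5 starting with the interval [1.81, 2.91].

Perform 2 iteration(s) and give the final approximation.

f(x) = x³ - 2x - 5
Initial interval: [1.81, 2.91]

Iteration 1:
  c_1 = (1.810000 + 2.910000)/2 = 2.360000
  f(c_1) = f(2.360000) = 3.424256
  f(a) × f(c) < 0, new interval: [1.810000, 2.360000]
Iteration 2:
  c_2 = (1.810000 + 2.360000)/2 = 2.085000
  f(c_2) = f(2.085000) = -0.106036
  f(a) × f(c) ≥ 0, new interval: [2.085000, 2.360000]

After 2 iteration(s), the approximation is c_2 = 2.085000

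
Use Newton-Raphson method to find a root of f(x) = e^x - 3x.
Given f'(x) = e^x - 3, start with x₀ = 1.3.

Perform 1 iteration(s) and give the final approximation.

f(x) = e^x - 3x
f'(x) = e^x - 3
x₀ = 1.3

Newton-Raphson formula: x_{n+1} = x_n - f(x_n)/f'(x_n)

Iteration 1:
  f(1.300000) = -0.230703
  f'(1.300000) = 0.669297
  x_1 = 1.300000 - (-0.230703)/0.669297 = 1.644695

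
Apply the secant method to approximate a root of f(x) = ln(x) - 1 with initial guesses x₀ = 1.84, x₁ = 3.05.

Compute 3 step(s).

f(x) = ln(x) - 1
x₀ = 1.84, x₁ = 3.05

Secant formula: x_{n+1} = x_n - f(x_n)(x_n - x_{n-1})/(f(x_n) - f(x_{n-1}))

Iteration 1:
  f(1.840000) = -0.390234
  f(3.050000) = 0.115142
  x_2 = 3.050000 - 0.115142×(3.050000 - 1.840000)/(0.115142 - (-0.390234))
       = 2.774321
Iteration 2:
  f(3.050000) = 0.115142
  f(2.774321) = 0.020406
  x_3 = 2.774321 - 0.020406×(2.774321 - 3.050000)/(0.020406 - 0.115142)
       = 2.714940
Iteration 3:
  f(2.774321) = 0.020406
  f(2.714940) = -0.001230
  x_4 = 2.714940 - (-0.001230)×(2.714940 - 2.774321)/(-0.001230 - 0.020406)
       = 2.718316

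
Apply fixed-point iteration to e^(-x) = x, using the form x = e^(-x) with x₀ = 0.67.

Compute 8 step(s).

Equation: e^(-x) = x
Fixed-point form: x = e^(-x)
x₀ = 0.67

x_1 = g(0.670000) = 0.511709
x_2 = g(0.511709) = 0.599470
x_3 = g(0.599470) = 0.549102
x_4 = g(0.549102) = 0.577468
x_5 = g(0.577468) = 0.561318
x_6 = g(0.561318) = 0.570457
x_7 = g(0.570457) = 0.565267
x_8 = g(0.565267) = 0.568208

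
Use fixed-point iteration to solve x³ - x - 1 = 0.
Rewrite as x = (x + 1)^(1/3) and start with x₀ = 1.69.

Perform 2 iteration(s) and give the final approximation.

Equation: x³ - x - 1 = 0
Fixed-point form: x = (x + 1)^(1/3)
x₀ = 1.69

x_1 = g(1.690000) = 1.390755
x_2 = g(1.390755) = 1.337145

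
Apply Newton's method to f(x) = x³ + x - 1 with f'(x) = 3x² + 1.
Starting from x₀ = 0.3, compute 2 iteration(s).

f(x) = x³ + x - 1
f'(x) = 3x² + 1
x₀ = 0.3

Newton-Raphson formula: x_{n+1} = x_n - f(x_n)/f'(x_n)

Iteration 1:
  f(0.300000) = -0.673000
  f'(0.300000) = 1.270000
  x_1 = 0.300000 - (-0.673000)/1.270000 = 0.829921
Iteration 2:
  f(0.829921) = 0.401546
  f'(0.829921) = 3.066308
  x_2 = 0.829921 - 0.401546/3.066308 = 0.698967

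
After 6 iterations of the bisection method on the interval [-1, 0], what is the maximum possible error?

Bisection error bound: |error| ≤ (b-a)/2^n
|error| ≤ (0 - (-1))/2^6 = 1/2^6
|error| ≤ 0.0156250000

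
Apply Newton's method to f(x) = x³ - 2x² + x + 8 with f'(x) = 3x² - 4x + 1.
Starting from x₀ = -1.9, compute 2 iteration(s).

f(x) = x³ - 2x² + x + 8
f'(x) = 3x² - 4x + 1
x₀ = -1.9

Newton-Raphson formula: x_{n+1} = x_n - f(x_n)/f'(x_n)

Iteration 1:
  f(-1.900000) = -7.979000
  f'(-1.900000) = 19.430000
  x_1 = -1.900000 - (-7.979000)/19.430000 = -1.489346
Iteration 2:
  f(-1.489346) = -1.229249
  f'(-1.489346) = 13.611843
  x_2 = -1.489346 - (-1.229249)/13.611843 = -1.399039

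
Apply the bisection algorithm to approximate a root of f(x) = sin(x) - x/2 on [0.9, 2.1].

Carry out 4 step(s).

f(x) = sin(x) - x/2
Initial interval: [0.9, 2.1]

Iteration 1:
  c_1 = (0.900000 + 2.100000)/2 = 1.500000
  f(c_1) = f(1.500000) = 0.247495
  f(a) × f(c) ≥ 0, new interval: [1.500000, 2.100000]
Iteration 2:
  c_2 = (1.500000 + 2.100000)/2 = 1.800000
  f(c_2) = f(1.800000) = 0.073848
  f(a) × f(c) ≥ 0, new interval: [1.800000, 2.100000]
Iteration 3:
  c_3 = (1.800000 + 2.100000)/2 = 1.950000
  f(c_3) = f(1.950000) = -0.046040
  f(a) × f(c) < 0, new interval: [1.800000, 1.950000]
Iteration 4:
  c_4 = (1.800000 + 1.950000)/2 = 1.875000
  f(c_4) = f(1.875000) = 0.016586
  f(a) × f(c) ≥ 0, new interval: [1.875000, 1.950000]

After 4 iteration(s), the approximation is c_4 = 1.875000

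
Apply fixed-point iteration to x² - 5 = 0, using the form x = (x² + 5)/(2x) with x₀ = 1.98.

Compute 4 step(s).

Equation: x² - 5 = 0
Fixed-point form: x = (x² + 5)/(2x)
x₀ = 1.98

x_1 = g(1.980000) = 2.252626
x_2 = g(2.252626) = 2.236129
x_3 = g(2.236129) = 2.236068
x_4 = g(2.236068) = 2.236068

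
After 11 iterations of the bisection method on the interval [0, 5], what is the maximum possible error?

Bisection error bound: |error| ≤ (b-a)/2^n
|error| ≤ (5 - 0)/2^11 = 5/2^11
|error| ≤ 0.0024414062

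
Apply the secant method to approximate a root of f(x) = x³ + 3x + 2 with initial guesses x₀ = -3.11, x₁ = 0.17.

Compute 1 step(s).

f(x) = x³ + 3x + 2
x₀ = -3.11, x₁ = 0.17

Secant formula: x_{n+1} = x_n - f(x_n)(x_n - x_{n-1})/(f(x_n) - f(x_{n-1}))

Iteration 1:
  f(-3.110000) = -37.410231
  f(0.170000) = 2.514913
  x_2 = 0.170000 - 2.514913×(0.170000 - (-3.110000))/(2.514913 - (-37.410231))
       = -0.036610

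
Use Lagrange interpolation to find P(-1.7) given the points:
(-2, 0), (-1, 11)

Lagrange interpolation formula:
P(x) = Σ yᵢ × Lᵢ(x)
where Lᵢ(x) = Π_{j≠i} (x - xⱼ)/(xᵢ - xⱼ)

L_0(-1.7) = (-1.7 - (-1))/(-2 - (-1)) = 0.700000
L_1(-1.7) = (-1.7 - (-2))/(-1 - (-2)) = 0.300000

P(-1.7) = 0×L_0(-1.7) + 11×L_1(-1.7)
P(-1.7) = 3.300000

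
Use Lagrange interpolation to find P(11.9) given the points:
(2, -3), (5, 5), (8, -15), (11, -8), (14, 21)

Lagrange interpolation formula:
P(x) = Σ yᵢ × Lᵢ(x)
where Lᵢ(x) = Π_{j≠i} (x - xⱼ)/(xᵢ - xⱼ)

L_0(11.9) = (11.9 - 5)/(2 - 5) × (11.9 - 8)/(2 - 8) × (11.9 - 11)/(2 - 11) × (11.9 - 14)/(2 - 14) = -0.026163
L_1(11.9) = (11.9 - 2)/(5 - 2) × (11.9 - 8)/(5 - 8) × (11.9 - 11)/(5 - 11) × (11.9 - 14)/(5 - 14) = 0.150150
L_2(11.9) = (11.9 - 2)/(8 - 2) × (11.9 - 5)/(8 - 5) × (11.9 - 11)/(8 - 11) × (11.9 - 14)/(8 - 14) = -0.398475
L_3(11.9) = (11.9 - 2)/(11 - 2) × (11.9 - 5)/(11 - 5) × (11.9 - 8)/(11 - 8) × (11.9 - 14)/(11 - 14) = 1.151150
L_4(11.9) = (11.9 - 2)/(14 - 2) × (11.9 - 5)/(14 - 5) × (11.9 - 8)/(14 - 8) × (11.9 - 11)/(14 - 11) = 0.123338

P(11.9) = (-3)×L_0(11.9) + 5×L_1(11.9) + (-15)×L_2(11.9) + (-8)×L_3(11.9) + 21×L_4(11.9)
P(11.9) = 0.187250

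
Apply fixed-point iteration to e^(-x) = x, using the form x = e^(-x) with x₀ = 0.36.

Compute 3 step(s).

Equation: e^(-x) = x
Fixed-point form: x = e^(-x)
x₀ = 0.36

x_1 = g(0.360000) = 0.697676
x_2 = g(0.697676) = 0.497741
x_3 = g(0.497741) = 0.607903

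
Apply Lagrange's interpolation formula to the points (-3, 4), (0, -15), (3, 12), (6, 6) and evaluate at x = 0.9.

Lagrange interpolation formula:
P(x) = Σ yᵢ × Lᵢ(x)
where Lᵢ(x) = Π_{j≠i} (x - xⱼ)/(xᵢ - xⱼ)

L_0(0.9) = (0.9 - 0)/(-3 - 0) × (0.9 - 3)/(-3 - 3) × (0.9 - 6)/(-3 - 6) = -0.059500
L_1(0.9) = (0.9 - (-3))/(0 - (-3)) × (0.9 - 3)/(0 - 3) × (0.9 - 6)/(0 - 6) = 0.773500
L_2(0.9) = (0.9 - (-3))/(3 - (-3)) × (0.9 - 0)/(3 - 0) × (0.9 - 6)/(3 - 6) = 0.331500
L_3(0.9) = (0.9 - (-3))/(6 - (-3)) × (0.9 - 0)/(6 - 0) × (0.9 - 3)/(6 - 3) = -0.045500

P(0.9) = 4×L_0(0.9) + (-15)×L_1(0.9) + 12×L_2(0.9) + 6×L_3(0.9)
P(0.9) = -8.135500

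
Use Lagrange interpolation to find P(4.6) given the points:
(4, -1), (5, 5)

Lagrange interpolation formula:
P(x) = Σ yᵢ × Lᵢ(x)
where Lᵢ(x) = Π_{j≠i} (x - xⱼ)/(xᵢ - xⱼ)

L_0(4.6) = (4.6 - 5)/(4 - 5) = 0.400000
L_1(4.6) = (4.6 - 4)/(5 - 4) = 0.600000

P(4.6) = (-1)×L_0(4.6) + 5×L_1(4.6)
P(4.6) = 2.600000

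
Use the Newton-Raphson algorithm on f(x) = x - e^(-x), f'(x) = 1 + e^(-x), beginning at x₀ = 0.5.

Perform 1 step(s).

f(x) = x - e^(-x)
f'(x) = 1 + e^(-x)
x₀ = 0.5

Newton-Raphson formula: x_{n+1} = x_n - f(x_n)/f'(x_n)

Iteration 1:
  f(0.500000) = -0.106531
  f'(0.500000) = 1.606531
  x_1 = 0.500000 - (-0.106531)/1.606531 = 0.566311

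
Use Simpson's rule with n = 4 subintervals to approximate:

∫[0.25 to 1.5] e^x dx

f(x) = e^x
a = 0.25, b = 1.5, n = 4
h = (b - a)/n = 0.312500

Simpson's rule: (h/3)[f(x₀) + 4f(x₁) + 2f(x₂) + ... + f(xₙ)]

x_0 = 0.2500, f(x_0) = 1.284025, coefficient = 1
x_1 = 0.5625, f(x_1) = 1.755055, coefficient = 4
x_2 = 0.8750, f(x_2) = 2.398875, coefficient = 2
x_3 = 1.1875, f(x_3) = 3.278874, coefficient = 4
x_4 = 1.5000, f(x_4) = 4.481689, coefficient = 1

I ≈ (0.312500/3) × 30.699179 = 3.197831
Exact value: 3.197664
Error: 0.000167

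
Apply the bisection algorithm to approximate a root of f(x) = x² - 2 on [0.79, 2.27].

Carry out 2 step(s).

f(x) = x² - 2
Initial interval: [0.79, 2.27]

Iteration 1:
  c_1 = (0.790000 + 2.270000)/2 = 1.530000
  f(c_1) = f(1.530000) = 0.340900
  f(a) × f(c) < 0, new interval: [0.790000, 1.530000]
Iteration 2:
  c_2 = (0.790000 + 1.530000)/2 = 1.160000
  f(c_2) = f(1.160000) = -0.654400
  f(a) × f(c) ≥ 0, new interval: [1.160000, 1.530000]

After 2 iteration(s), the approximation is c_2 = 1.160000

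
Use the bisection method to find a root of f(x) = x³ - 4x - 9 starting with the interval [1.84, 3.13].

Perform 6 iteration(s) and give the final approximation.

f(x) = x³ - 4x - 9
Initial interval: [1.84, 3.13]

Iteration 1:
  c_1 = (1.840000 + 3.130000)/2 = 2.485000
  f(c_1) = f(2.485000) = -3.594566
  f(a) × f(c) ≥ 0, new interval: [2.485000, 3.130000]
Iteration 2:
  c_2 = (2.485000 + 3.130000)/2 = 2.807500
  f(c_2) = f(2.807500) = 1.898873
  f(a) × f(c) < 0, new interval: [2.485000, 2.807500]
Iteration 3:
  c_3 = (2.485000 + 2.807500)/2 = 2.646250
  f(c_3) = f(2.646250) = -1.054266
  f(a) × f(c) ≥ 0, new interval: [2.646250, 2.807500]
Iteration 4:
  c_4 = (2.646250 + 2.807500)/2 = 2.726875
  f(c_4) = f(2.726875) = 0.369126
  f(a) × f(c) < 0, new interval: [2.646250, 2.726875]
Iteration 5:
  c_5 = (2.646250 + 2.726875)/2 = 2.686562
  f(c_5) = f(2.686562) = -0.355668
  f(a) × f(c) ≥ 0, new interval: [2.686562, 2.726875]
Iteration 6:
  c_6 = (2.686562 + 2.726875)/2 = 2.706719
  f(c_6) = f(2.706719) = 0.003430
  f(a) × f(c) < 0, new interval: [2.686562, 2.706719]

After 6 iteration(s), the approximation is c_6 = 2.706719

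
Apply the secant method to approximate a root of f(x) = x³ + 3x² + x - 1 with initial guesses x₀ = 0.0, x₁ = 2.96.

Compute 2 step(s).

f(x) = x³ + 3x² + x - 1
x₀ = 0.0, x₁ = 2.96

Secant formula: x_{n+1} = x_n - f(x_n)(x_n - x_{n-1})/(f(x_n) - f(x_{n-1}))

Iteration 1:
  f(0.000000) = -1.000000
  f(2.960000) = 54.179136
  x_2 = 2.960000 - 54.179136×(2.960000 - 0.000000)/(54.179136 - (-1.000000))
       = 0.053643
Iteration 2:
  f(2.960000) = 54.179136
  f(0.053643) = -0.937569
  x_3 = 0.053643 - (-0.937569)×(0.053643 - 2.960000)/(-0.937569 - 54.179136)
       = 0.103082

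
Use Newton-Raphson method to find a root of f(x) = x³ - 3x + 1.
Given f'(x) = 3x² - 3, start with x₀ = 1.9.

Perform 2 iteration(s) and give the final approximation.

f(x) = x³ - 3x + 1
f'(x) = 3x² - 3
x₀ = 1.9

Newton-Raphson formula: x_{n+1} = x_n - f(x_n)/f'(x_n)

Iteration 1:
  f(1.900000) = 2.159000
  f'(1.900000) = 7.830000
  x_1 = 1.900000 - 2.159000/7.830000 = 1.624266
Iteration 2:
  f(1.624266) = 0.412404
  f'(1.624266) = 4.914717
  x_2 = 1.624266 - 0.412404/4.914717 = 1.540354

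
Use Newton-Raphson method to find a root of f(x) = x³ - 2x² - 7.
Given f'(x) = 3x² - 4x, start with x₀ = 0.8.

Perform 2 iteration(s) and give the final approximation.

f(x) = x³ - 2x² - 7
f'(x) = 3x² - 4x
x₀ = 0.8

Newton-Raphson formula: x_{n+1} = x_n - f(x_n)/f'(x_n)

Iteration 1:
  f(0.800000) = -7.768000
  f'(0.800000) = -1.280000
  x_1 = 0.800000 - (-7.768000)/(-1.280000) = -5.268750
Iteration 2:
  f(-5.268750) = -208.778512
  f'(-5.268750) = 104.354180
  x_2 = -5.268750 - (-208.778512)/104.354180 = -3.268078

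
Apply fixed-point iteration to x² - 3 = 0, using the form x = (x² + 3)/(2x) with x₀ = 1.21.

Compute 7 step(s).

Equation: x² - 3 = 0
Fixed-point form: x = (x² + 3)/(2x)
x₀ = 1.21

x_1 = g(1.210000) = 1.844669
x_2 = g(1.844669) = 1.735489
x_3 = g(1.735489) = 1.732054
x_4 = g(1.732054) = 1.732051
x_5 = g(1.732051) = 1.732051
x_6 = g(1.732051) = 1.732051
x_7 = g(1.732051) = 1.732051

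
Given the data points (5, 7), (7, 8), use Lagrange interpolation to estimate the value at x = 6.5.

Lagrange interpolation formula:
P(x) = Σ yᵢ × Lᵢ(x)
where Lᵢ(x) = Π_{j≠i} (x - xⱼ)/(xᵢ - xⱼ)

L_0(6.5) = (6.5 - 7)/(5 - 7) = 0.250000
L_1(6.5) = (6.5 - 5)/(7 - 5) = 0.750000

P(6.5) = 7×L_0(6.5) + 8×L_1(6.5)
P(6.5) = 7.750000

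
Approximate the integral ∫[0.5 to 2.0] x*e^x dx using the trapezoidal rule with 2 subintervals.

f(x) = x*e^x
a = 0.5, b = 2.0, n = 2
h = (b - a)/n = 0.750000

Trapezoidal rule: (h/2)[f(x₀) + 2f(x₁) + 2f(x₂) + ... + f(xₙ)]

x_0 = 0.5000, f(x_0) = 0.824361, coefficient = 1
x_1 = 1.2500, f(x_1) = 4.362929, coefficient = 2
x_2 = 2.0000, f(x_2) = 14.778112, coefficient = 1

I ≈ (0.750000/2) × 24.328330 = 9.123124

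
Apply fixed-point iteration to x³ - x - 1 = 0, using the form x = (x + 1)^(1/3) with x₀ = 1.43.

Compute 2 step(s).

Equation: x³ - x - 1 = 0
Fixed-point form: x = (x + 1)^(1/3)
x₀ = 1.43

x_1 = g(1.430000) = 1.344421
x_2 = g(1.344421) = 1.328450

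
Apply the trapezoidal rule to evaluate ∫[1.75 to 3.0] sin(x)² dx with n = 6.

f(x) = sin(x)²
a = 1.75, b = 3.0, n = 6
h = (b - a)/n = 0.208333

Trapezoidal rule: (h/2)[f(x₀) + 2f(x₁) + 2f(x₂) + ... + f(xₙ)]

x_0 = 1.7500, f(x_0) = 0.968228, coefficient = 1
x_1 = 1.9583, f(x_1) = 0.857185, coefficient = 2
x_2 = 2.1667, f(x_2) = 0.685022, coefficient = 2
x_3 = 2.3750, f(x_3) = 0.481199, coefficient = 2
x_4 = 2.5833, f(x_4) = 0.280593, coefficient = 2
x_5 = 2.7917, f(x_5) = 0.117531, coefficient = 2
x_6 = 3.0000, f(x_6) = 0.019915, coefficient = 1

I ≈ (0.208333/2) × 5.831203 = 0.607417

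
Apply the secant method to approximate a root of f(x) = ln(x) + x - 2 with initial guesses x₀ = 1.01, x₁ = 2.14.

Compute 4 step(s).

f(x) = ln(x) + x - 2
x₀ = 1.01, x₁ = 2.14

Secant formula: x_{n+1} = x_n - f(x_n)(x_n - x_{n-1})/(f(x_n) - f(x_{n-1}))

Iteration 1:
  f(1.010000) = -0.980050
  f(2.140000) = 0.900806
  x_2 = 2.140000 - 0.900806×(2.140000 - 1.010000)/(0.900806 - (-0.980050))
       = 1.598804
Iteration 2:
  f(2.140000) = 0.900806
  f(1.598804) = 0.068061
  x_3 = 1.598804 - 0.068061×(1.598804 - 2.140000)/(0.068061 - 0.900806)
       = 1.554572
Iteration 3:
  f(1.598804) = 0.068061
  f(1.554572) = -0.004227
  x_4 = 1.554572 - (-0.004227)×(1.554572 - 1.598804)/(-0.004227 - 0.068061)
       = 1.557159
Iteration 4:
  f(1.554572) = -0.004227
  f(1.557159) = 0.000022
  x_5 = 1.557159 - 0.000022×(1.557159 - 1.554572)/(0.000022 - (-0.004227))
       = 1.557146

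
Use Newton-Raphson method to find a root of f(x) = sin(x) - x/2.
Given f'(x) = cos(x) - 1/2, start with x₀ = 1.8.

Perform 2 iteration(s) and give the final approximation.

f(x) = sin(x) - x/2
f'(x) = cos(x) - 1/2
x₀ = 1.8

Newton-Raphson formula: x_{n+1} = x_n - f(x_n)/f'(x_n)

Iteration 1:
  f(1.800000) = 0.073848
  f'(1.800000) = -0.727202
  x_1 = 1.800000 - 0.073848/(-0.727202) = 1.901550
Iteration 2:
  f(1.901550) = -0.004977
  f'(1.901550) = -0.824756
  x_2 = 1.901550 - (-0.004977)/(-0.824756) = 1.895515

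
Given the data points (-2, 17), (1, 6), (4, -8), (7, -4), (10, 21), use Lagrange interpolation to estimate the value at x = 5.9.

Lagrange interpolation formula:
P(x) = Σ yᵢ × Lᵢ(x)
where Lᵢ(x) = Π_{j≠i} (x - xⱼ)/(xᵢ - xⱼ)

L_0(5.9) = (5.9 - 1)/(-2 - 1) × (5.9 - 4)/(-2 - 4) × (5.9 - 7)/(-2 - 7) × (5.9 - 10)/(-2 - 10) = 0.021599
L_1(5.9) = (5.9 - (-2))/(1 - (-2)) × (5.9 - 4)/(1 - 4) × (5.9 - 7)/(1 - 7) × (5.9 - 10)/(1 - 10) = -0.139290
L_2(5.9) = (5.9 - (-2))/(4 - (-2)) × (5.9 - 1)/(4 - 1) × (5.9 - 7)/(4 - 7) × (5.9 - 10)/(4 - 10) = 0.538834
L_3(5.9) = (5.9 - (-2))/(7 - (-2)) × (5.9 - 1)/(7 - 1) × (5.9 - 4)/(7 - 4) × (5.9 - 10)/(7 - 10) = 0.620475
L_4(5.9) = (5.9 - (-2))/(10 - (-2)) × (5.9 - 1)/(10 - 1) × (5.9 - 4)/(10 - 4) × (5.9 - 7)/(10 - 7) = -0.041617

P(5.9) = 17×L_0(5.9) + 6×L_1(5.9) + (-8)×L_2(5.9) + (-4)×L_3(5.9) + 21×L_4(5.9)
P(5.9) = -8.135094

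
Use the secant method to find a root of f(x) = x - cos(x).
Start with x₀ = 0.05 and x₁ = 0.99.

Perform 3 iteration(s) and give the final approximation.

f(x) = x - cos(x)
x₀ = 0.05, x₁ = 0.99

Secant formula: x_{n+1} = x_n - f(x_n)(x_n - x_{n-1})/(f(x_n) - f(x_{n-1}))

Iteration 1:
  f(0.050000) = -0.948750
  f(0.990000) = 0.441310
  x_2 = 0.990000 - 0.441310×(0.990000 - 0.050000)/(0.441310 - (-0.948750))
       = 0.691573
Iteration 2:
  f(0.990000) = 0.441310
  f(0.691573) = -0.078671
  x_3 = 0.691573 - (-0.078671)×(0.691573 - 0.990000)/(-0.078671 - 0.441310)
       = 0.736724
Iteration 3:
  f(0.691573) = -0.078671
  f(0.736724) = -0.003950
  x_4 = 0.736724 - (-0.003950)×(0.736724 - 0.691573)/(-0.003950 - (-0.078671))
       = 0.739111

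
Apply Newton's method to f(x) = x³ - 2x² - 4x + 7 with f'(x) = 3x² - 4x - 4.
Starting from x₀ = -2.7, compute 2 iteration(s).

f(x) = x³ - 2x² - 4x + 7
f'(x) = 3x² - 4x - 4
x₀ = -2.7

Newton-Raphson formula: x_{n+1} = x_n - f(x_n)/f'(x_n)

Iteration 1:
  f(-2.700000) = -16.463000
  f'(-2.700000) = 28.670000
  x_1 = -2.700000 - (-16.463000)/28.670000 = -2.125776
Iteration 2:
  f(-2.125776) = -3.140964
  f'(-2.125776) = 18.059876
  x_2 = -2.125776 - (-3.140964)/18.059876 = -1.951857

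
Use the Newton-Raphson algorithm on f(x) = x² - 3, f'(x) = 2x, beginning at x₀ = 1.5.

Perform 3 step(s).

f(x) = x² - 3
f'(x) = 2x
x₀ = 1.5

Newton-Raphson formula: x_{n+1} = x_n - f(x_n)/f'(x_n)

Iteration 1:
  f(1.500000) = -0.750000
  f'(1.500000) = 3.000000
  x_1 = 1.500000 - (-0.750000)/3.000000 = 1.750000
Iteration 2:
  f(1.750000) = 0.062500
  f'(1.750000) = 3.500000
  x_2 = 1.750000 - 0.062500/3.500000 = 1.732143
Iteration 3:
  f(1.732143) = 0.000319
  f'(1.732143) = 3.464286
  x_3 = 1.732143 - 0.000319/3.464286 = 1.732051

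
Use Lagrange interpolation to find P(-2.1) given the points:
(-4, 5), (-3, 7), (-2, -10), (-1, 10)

Lagrange interpolation formula:
P(x) = Σ yᵢ × Lᵢ(x)
where Lᵢ(x) = Π_{j≠i} (x - xⱼ)/(xᵢ - xⱼ)

L_0(-2.1) = (-2.1 - (-3))/(-4 - (-3)) × (-2.1 - (-2))/(-4 - (-2)) × (-2.1 - (-1))/(-4 - (-1)) = -0.016500
L_1(-2.1) = (-2.1 - (-4))/(-3 - (-4)) × (-2.1 - (-2))/(-3 - (-2)) × (-2.1 - (-1))/(-3 - (-1)) = 0.104500
L_2(-2.1) = (-2.1 - (-4))/(-2 - (-4)) × (-2.1 - (-3))/(-2 - (-3)) × (-2.1 - (-1))/(-2 - (-1)) = 0.940500
L_3(-2.1) = (-2.1 - (-4))/(-1 - (-4)) × (-2.1 - (-3))/(-1 - (-3)) × (-2.1 - (-2))/(-1 - (-2)) = -0.028500

P(-2.1) = 5×L_0(-2.1) + 7×L_1(-2.1) + (-10)×L_2(-2.1) + 10×L_3(-2.1)
P(-2.1) = -9.041000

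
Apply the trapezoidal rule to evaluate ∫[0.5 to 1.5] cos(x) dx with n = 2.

f(x) = cos(x)
a = 0.5, b = 1.5, n = 2
h = (b - a)/n = 0.500000

Trapezoidal rule: (h/2)[f(x₀) + 2f(x₁) + 2f(x₂) + ... + f(xₙ)]

x_0 = 0.5000, f(x_0) = 0.877583, coefficient = 1
x_1 = 1.0000, f(x_1) = 0.540302, coefficient = 2
x_2 = 1.5000, f(x_2) = 0.070737, coefficient = 1

I ≈ (0.500000/2) × 2.028924 = 0.507231
Exact value: 0.518069
Error: 0.010838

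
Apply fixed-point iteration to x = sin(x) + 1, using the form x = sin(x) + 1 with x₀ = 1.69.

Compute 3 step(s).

Equation: x = sin(x) + 1
Fixed-point form: x = sin(x) + 1
x₀ = 1.69

x_1 = g(1.690000) = 1.992904
x_2 = g(1.992904) = 1.912228
x_3 = g(1.912228) = 1.942276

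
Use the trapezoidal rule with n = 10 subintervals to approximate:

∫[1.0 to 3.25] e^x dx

f(x) = e^x
a = 1.0, b = 3.25, n = 10
h = (b - a)/n = 0.225000

Trapezoidal rule: (h/2)[f(x₀) + 2f(x₁) + 2f(x₂) + ... + f(xₙ)]

x_0 = 1.0000, f(x_0) = 2.718282, coefficient = 1
x_1 = 1.2250, f(x_1) = 3.404166, coefficient = 2
x_2 = 1.4500, f(x_2) = 4.263115, coefficient = 2
x_3 = 1.6750, f(x_3) = 5.338795, coefficient = 2
x_4 = 1.9000, f(x_4) = 6.685894, coefficient = 2
x_5 = 2.1250, f(x_5) = 8.372897, coefficient = 2
x_6 = 2.3500, f(x_6) = 10.485570, coefficient = 2
x_7 = 2.5750, f(x_7) = 13.131317, coefficient = 2
x_8 = 2.8000, f(x_8) = 16.444647, coefficient = 2
x_9 = 3.0250, f(x_9) = 20.594005, coefficient = 2
x_10 = 3.2500, f(x_10) = 25.790340, coefficient = 1

I ≈ (0.225000/2) × 205.949434 = 23.169311
Exact value: 23.072058
Error: 0.097253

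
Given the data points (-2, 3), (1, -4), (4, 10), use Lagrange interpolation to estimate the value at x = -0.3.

Lagrange interpolation formula:
P(x) = Σ yᵢ × Lᵢ(x)
where Lᵢ(x) = Π_{j≠i} (x - xⱼ)/(xᵢ - xⱼ)

L_0(-0.3) = (-0.3 - 1)/(-2 - 1) × (-0.3 - 4)/(-2 - 4) = 0.310556
L_1(-0.3) = (-0.3 - (-2))/(1 - (-2)) × (-0.3 - 4)/(1 - 4) = 0.812222
L_2(-0.3) = (-0.3 - (-2))/(4 - (-2)) × (-0.3 - 1)/(4 - 1) = -0.122778

P(-0.3) = 3×L_0(-0.3) + (-4)×L_1(-0.3) + 10×L_2(-0.3)
P(-0.3) = -3.545000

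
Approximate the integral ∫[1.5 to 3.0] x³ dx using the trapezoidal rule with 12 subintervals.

f(x) = x³
a = 1.5, b = 3.0, n = 12
h = (b - a)/n = 0.125000

Trapezoidal rule: (h/2)[f(x₀) + 2f(x₁) + 2f(x₂) + ... + f(xₙ)]

x_0 = 1.5000, f(x_0) = 3.375000, coefficient = 1
x_1 = 1.6250, f(x_1) = 4.291016, coefficient = 2
x_2 = 1.7500, f(x_2) = 5.359375, coefficient = 2
x_3 = 1.8750, f(x_3) = 6.591797, coefficient = 2
x_4 = 2.0000, f(x_4) = 8.000000, coefficient = 2
x_5 = 2.1250, f(x_5) = 9.595703, coefficient = 2
x_6 = 2.2500, f(x_6) = 11.390625, coefficient = 2
x_7 = 2.3750, f(x_7) = 13.396484, coefficient = 2
x_8 = 2.5000, f(x_8) = 15.625000, coefficient = 2
x_9 = 2.6250, f(x_9) = 18.087891, coefficient = 2
x_10 = 2.7500, f(x_10) = 20.796875, coefficient = 2
x_11 = 2.8750, f(x_11) = 23.763672, coefficient = 2
x_12 = 3.0000, f(x_12) = 27.000000, coefficient = 1

I ≈ (0.125000/2) × 304.171875 = 19.010742
Exact value: 18.984375
Error: 0.026367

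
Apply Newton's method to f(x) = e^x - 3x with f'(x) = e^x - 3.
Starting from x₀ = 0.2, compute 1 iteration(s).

f(x) = e^x - 3x
f'(x) = e^x - 3
x₀ = 0.2

Newton-Raphson formula: x_{n+1} = x_n - f(x_n)/f'(x_n)

Iteration 1:
  f(0.200000) = 0.621403
  f'(0.200000) = -1.778597
  x_1 = 0.200000 - 0.621403/(-1.778597) = 0.549378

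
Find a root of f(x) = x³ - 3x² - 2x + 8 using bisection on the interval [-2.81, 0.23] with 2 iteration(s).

f(x) = x³ - 3x² - 2x + 8
Initial interval: [-2.81, 0.23]

Iteration 1:
  c_1 = (-2.810000 + 0.230000)/2 = -1.290000
  f(c_1) = f(-1.290000) = 3.441011
  f(a) × f(c) < 0, new interval: [-2.810000, -1.290000]
Iteration 2:
  c_2 = (-2.810000 + (-1.290000))/2 = -2.050000
  f(c_2) = f(-2.050000) = -9.122625
  f(a) × f(c) ≥ 0, new interval: [-2.050000, -1.290000]

After 2 iteration(s), the approximation is c_2 = -2.050000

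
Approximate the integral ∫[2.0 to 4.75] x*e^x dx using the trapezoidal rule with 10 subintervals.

f(x) = x*e^x
a = 2.0, b = 4.75, n = 10
h = (b - a)/n = 0.275000

Trapezoidal rule: (h/2)[f(x₀) + 2f(x₁) + 2f(x₂) + ... + f(xₙ)]

x_0 = 2.0000, f(x_0) = 14.778112, coefficient = 1
x_1 = 2.2750, f(x_1) = 22.131016, coefficient = 2
x_2 = 2.5500, f(x_2) = 32.658115, coefficient = 2
x_3 = 2.8250, f(x_3) = 47.632170, coefficient = 2
x_4 = 3.1000, f(x_4) = 68.813649, coefficient = 2
x_5 = 3.3750, f(x_5) = 98.631958, coefficient = 2
x_6 = 3.6500, f(x_6) = 140.432531, coefficient = 2
x_7 = 3.9250, f(x_7) = 198.813331, coefficient = 2
x_8 = 4.2000, f(x_8) = 280.082590, coefficient = 2
x_9 = 4.4750, f(x_9) = 392.880837, coefficient = 2
x_10 = 4.7500, f(x_10) = 549.025352, coefficient = 1

I ≈ (0.275000/2) × 3127.955856 = 430.093930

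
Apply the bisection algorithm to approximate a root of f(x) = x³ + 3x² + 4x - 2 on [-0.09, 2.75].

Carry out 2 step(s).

f(x) = x³ + 3x² + 4x - 2
Initial interval: [-0.09, 2.75]

Iteration 1:
  c_1 = (-0.090000 + 2.750000)/2 = 1.330000
  f(c_1) = f(1.330000) = 10.979337
  f(a) × f(c) < 0, new interval: [-0.090000, 1.330000]
Iteration 2:
  c_2 = (-0.090000 + 1.330000)/2 = 0.620000
  f(c_2) = f(0.620000) = 1.871528
  f(a) × f(c) < 0, new interval: [-0.090000, 0.620000]

After 2 iteration(s), the approximation is c_2 = 0.620000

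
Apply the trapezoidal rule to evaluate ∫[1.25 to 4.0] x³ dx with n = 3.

f(x) = x³
a = 1.25, b = 4.0, n = 3
h = (b - a)/n = 0.916667

Trapezoidal rule: (h/2)[f(x₀) + 2f(x₁) + 2f(x₂) + ... + f(xₙ)]

x_0 = 1.2500, f(x_0) = 1.953125, coefficient = 1
x_1 = 2.1667, f(x_1) = 10.171296, coefficient = 2
x_2 = 3.0833, f(x_2) = 29.313079, coefficient = 2
x_3 = 4.0000, f(x_3) = 64.000000, coefficient = 1

I ≈ (0.916667/2) × 144.921875 = 66.422526
Exact value: 63.389648
Error: 3.032878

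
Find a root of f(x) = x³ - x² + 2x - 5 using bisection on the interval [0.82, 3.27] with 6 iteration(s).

f(x) = x³ - x² + 2x - 5
Initial interval: [0.82, 3.27]

Iteration 1:
  c_1 = (0.820000 + 3.270000)/2 = 2.045000
  f(c_1) = f(2.045000) = 3.460216
  f(a) × f(c) < 0, new interval: [0.820000, 2.045000]
Iteration 2:
  c_2 = (0.820000 + 2.045000)/2 = 1.432500
  f(c_2) = f(1.432500) = -1.247486
  f(a) × f(c) ≥ 0, new interval: [1.432500, 2.045000]
Iteration 3:
  c_3 = (1.432500 + 2.045000)/2 = 1.738750
  f(c_3) = f(1.738750) = 0.710927
  f(a) × f(c) < 0, new interval: [1.432500, 1.738750]
Iteration 4:
  c_4 = (1.432500 + 1.738750)/2 = 1.585625
  f(c_4) = f(1.585625) = -0.356368
  f(a) × f(c) ≥ 0, new interval: [1.585625, 1.738750]
Iteration 5:
  c_5 = (1.585625 + 1.738750)/2 = 1.662187
  f(c_5) = f(1.662187) = 0.153911
  f(a) × f(c) < 0, new interval: [1.585625, 1.662187]
Iteration 6:
  c_6 = (1.585625 + 1.662187)/2 = 1.623906
  f(c_6) = f(1.623906) = -0.106902
  f(a) × f(c) ≥ 0, new interval: [1.623906, 1.662187]

After 6 iteration(s), the approximation is c_6 = 1.623906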